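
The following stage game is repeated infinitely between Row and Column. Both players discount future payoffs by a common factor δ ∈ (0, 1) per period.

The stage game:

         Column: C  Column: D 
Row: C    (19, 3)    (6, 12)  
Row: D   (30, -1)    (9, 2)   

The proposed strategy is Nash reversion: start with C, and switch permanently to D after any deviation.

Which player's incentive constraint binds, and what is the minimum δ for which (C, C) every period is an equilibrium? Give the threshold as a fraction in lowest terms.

Column; δ ≥ 9/10

Row: cooperation gives 19 each period; deviation gives 30 once then 9 forever.
  19/(1−δ) ≥ 30 + 9δ/(1−δ) ⇒ δ ≥ 11/21.
Column: cooperation gives 3 each period; deviation gives 12 once then 2 forever.
  δ ≥ 9/10.
Both must hold, so the binding constraint is Column's: δ ≥ 9/10.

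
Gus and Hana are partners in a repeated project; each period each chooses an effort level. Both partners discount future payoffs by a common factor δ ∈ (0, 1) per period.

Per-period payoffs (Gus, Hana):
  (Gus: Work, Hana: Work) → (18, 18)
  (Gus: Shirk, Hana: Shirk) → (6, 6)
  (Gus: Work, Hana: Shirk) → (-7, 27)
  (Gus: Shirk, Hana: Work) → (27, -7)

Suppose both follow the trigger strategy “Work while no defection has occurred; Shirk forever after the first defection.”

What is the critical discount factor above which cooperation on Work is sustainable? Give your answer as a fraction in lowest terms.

One-period gain from deviating is 27 − 18 = 9. The loss is 18 − 6 = 12 in every subsequent period, with present value 12·δ/(1−δ).
Deviation is unprofitable when 12·δ/(1−δ) ≥ 9, i.e. δ/(1−δ) ≥ 3/4.
Equivalently δ ≥ 9/(9+12) = 3/7.

3/7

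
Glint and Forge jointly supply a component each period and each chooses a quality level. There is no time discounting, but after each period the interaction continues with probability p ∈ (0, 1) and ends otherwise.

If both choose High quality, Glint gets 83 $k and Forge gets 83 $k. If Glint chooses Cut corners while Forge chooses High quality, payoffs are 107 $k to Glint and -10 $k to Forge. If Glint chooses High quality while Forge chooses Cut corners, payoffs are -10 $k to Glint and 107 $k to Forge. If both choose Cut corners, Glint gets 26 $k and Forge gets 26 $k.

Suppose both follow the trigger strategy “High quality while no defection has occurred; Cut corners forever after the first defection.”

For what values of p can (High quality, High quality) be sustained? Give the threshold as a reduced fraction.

Expected cooperation value is 83 + p·83 + p²·83 + … = 83/(1−p); deviation gives 107 + p·26/(1−p).
83 ≥ 107(1−p) + 26p ⇒ 81p ≥ 24 ⇒ p ≥ 24/81 = 8/27.

8/27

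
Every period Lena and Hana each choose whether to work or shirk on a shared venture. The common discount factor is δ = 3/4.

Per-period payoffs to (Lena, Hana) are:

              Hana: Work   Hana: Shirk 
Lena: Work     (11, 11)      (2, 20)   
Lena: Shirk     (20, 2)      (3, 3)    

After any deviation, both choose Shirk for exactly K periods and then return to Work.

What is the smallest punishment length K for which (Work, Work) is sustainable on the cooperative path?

No profitable deviation requires (11−3)(δ+…+δ^K) ≥ 20−11, i.e. δ+…+δ^K ≥ 9/8 ≈ 1.1250.
With δ = 3/4, the partial sums are K=1: 0.7500, K=2: 1.3125.
K = 2 is the first length at which the sum reaches 1.1250.

2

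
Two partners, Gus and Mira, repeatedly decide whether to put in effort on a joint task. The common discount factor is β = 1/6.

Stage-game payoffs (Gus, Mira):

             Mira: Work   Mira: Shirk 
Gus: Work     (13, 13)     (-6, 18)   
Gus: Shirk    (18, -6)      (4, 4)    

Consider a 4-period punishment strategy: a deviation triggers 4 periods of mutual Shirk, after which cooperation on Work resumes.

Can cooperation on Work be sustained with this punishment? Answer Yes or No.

Comparing payoff streams over the 5 periods until play realigns: cooperate → 13(1+β+…+β^4); deviate → 18 + 4(β+…+β^4).
Cooperation is sustained iff (13−4)(β+…+β^4) ≥ 18−13.
β+…+β^4 = 1/6·(1−(1/6)^4)/(1−1/6) = 0.1998, and (18−13)/(13−4) = 0.5556.
0.1998 < 0.5556, so cooperation is not sustainable.

No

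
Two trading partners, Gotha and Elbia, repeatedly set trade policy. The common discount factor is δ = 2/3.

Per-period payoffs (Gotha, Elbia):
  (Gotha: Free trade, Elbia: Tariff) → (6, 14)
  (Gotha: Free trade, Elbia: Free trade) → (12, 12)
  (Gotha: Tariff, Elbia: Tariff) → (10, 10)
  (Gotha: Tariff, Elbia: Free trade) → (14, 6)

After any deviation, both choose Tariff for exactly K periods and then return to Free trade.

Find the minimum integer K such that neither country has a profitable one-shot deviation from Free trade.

2

No profitable deviation requires (12−10)(δ+…+δ^K) ≥ 14−12, i.e. δ+…+δ^K ≥ 1 ≈ 1.0000.
With δ = 2/3, the partial sums are K=1: 0.6667, K=2: 1.1111.
K = 2 is the first length at which the sum reaches 1.0000.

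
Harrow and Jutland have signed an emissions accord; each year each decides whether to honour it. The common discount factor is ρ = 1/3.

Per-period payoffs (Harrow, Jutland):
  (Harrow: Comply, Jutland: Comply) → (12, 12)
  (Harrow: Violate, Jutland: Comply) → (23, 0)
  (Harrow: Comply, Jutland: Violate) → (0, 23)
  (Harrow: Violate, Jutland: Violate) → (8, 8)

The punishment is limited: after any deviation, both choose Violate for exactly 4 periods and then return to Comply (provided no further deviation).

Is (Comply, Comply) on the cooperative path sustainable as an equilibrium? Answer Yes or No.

No

Comparing payoff streams over the 5 periods until play realigns: cooperate → 12(1+ρ+…+ρ^4); deviate → 23 + 8(ρ+…+ρ^4).
Cooperation is sustained iff (12−8)(ρ+…+ρ^4) ≥ 23−12.
ρ+…+ρ^4 = 1/3·(1−(1/3)^4)/(1−1/3) = 0.4938, and (23−12)/(12−8) = 2.7500.
0.4938 < 2.7500, so cooperation is not sustainable.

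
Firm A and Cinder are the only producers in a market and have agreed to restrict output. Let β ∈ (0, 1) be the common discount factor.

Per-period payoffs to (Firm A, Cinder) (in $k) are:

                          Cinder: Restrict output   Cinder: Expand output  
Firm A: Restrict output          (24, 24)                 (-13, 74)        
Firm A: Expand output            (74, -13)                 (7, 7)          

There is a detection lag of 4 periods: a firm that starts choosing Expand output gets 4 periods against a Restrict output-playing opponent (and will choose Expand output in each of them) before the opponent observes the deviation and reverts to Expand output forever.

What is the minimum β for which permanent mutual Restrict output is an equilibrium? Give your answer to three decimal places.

Deviating for the 4 undetected periods gains 74−24 = 50 per period over cooperation, then loses 24−7 = 17 per period forever once punishment starts.
Gain: 50(1 + β + … + β^3); loss: 17·β^4/(1−β).
No profitable deviation ⇔ 50(1−β^4) ≤ 17·β^4, i.e. β^4 ≥ 50/(50+17) = 50/67.
Hence β ≥ (50/67)^(1/4) ≈ 0.929.

0.929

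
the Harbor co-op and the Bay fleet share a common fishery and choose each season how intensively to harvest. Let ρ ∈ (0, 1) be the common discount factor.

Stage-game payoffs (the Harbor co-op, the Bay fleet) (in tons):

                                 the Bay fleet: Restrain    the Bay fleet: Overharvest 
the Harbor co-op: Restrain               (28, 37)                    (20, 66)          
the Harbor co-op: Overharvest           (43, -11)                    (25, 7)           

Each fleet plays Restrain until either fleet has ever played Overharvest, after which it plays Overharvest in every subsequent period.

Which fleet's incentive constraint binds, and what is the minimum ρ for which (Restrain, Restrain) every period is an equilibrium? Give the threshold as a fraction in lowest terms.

the Harbor co-op; ρ ≥ 5/6

the Harbor co-op's threshold: (43−28)/(43−25) = 5/6.
the Bay fleet's threshold: (66−37)/(66−7) = 29/59.
5/6 > 29/59, so the Harbor co-op binds and ρ* = 5/6.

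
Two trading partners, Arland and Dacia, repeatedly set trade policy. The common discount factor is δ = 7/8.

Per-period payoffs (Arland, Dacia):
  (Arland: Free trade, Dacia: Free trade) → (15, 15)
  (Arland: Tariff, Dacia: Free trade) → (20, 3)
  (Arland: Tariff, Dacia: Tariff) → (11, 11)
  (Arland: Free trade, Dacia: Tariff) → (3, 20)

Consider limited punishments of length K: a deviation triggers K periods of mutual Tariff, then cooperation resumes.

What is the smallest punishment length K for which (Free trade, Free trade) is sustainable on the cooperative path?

No profitable deviation requires (15−11)(δ+…+δ^K) ≥ 20−15, i.e. δ+…+δ^K ≥ 5/4 ≈ 1.2500.
With δ = 7/8, the partial sums are K=1: 0.8750, K=2: 1.6406.
K = 2 is the first length at which the sum reaches 1.2500.

2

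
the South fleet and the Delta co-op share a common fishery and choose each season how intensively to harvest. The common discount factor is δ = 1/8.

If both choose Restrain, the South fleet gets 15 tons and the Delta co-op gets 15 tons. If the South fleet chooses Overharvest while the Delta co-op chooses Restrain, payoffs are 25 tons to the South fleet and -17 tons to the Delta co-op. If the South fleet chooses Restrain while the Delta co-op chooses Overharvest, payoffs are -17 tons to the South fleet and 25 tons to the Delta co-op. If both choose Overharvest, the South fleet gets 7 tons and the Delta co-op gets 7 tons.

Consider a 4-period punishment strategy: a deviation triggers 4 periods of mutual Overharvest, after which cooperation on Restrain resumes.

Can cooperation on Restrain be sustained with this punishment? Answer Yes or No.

No

Comparing payoff streams over the 5 periods until play realigns: cooperate → 15(1+δ+…+δ^4); deviate → 25 + 7(δ+…+δ^4).
Cooperation is sustained iff (15−7)(δ+…+δ^4) ≥ 25−15.
δ+…+δ^4 = 1/8·(1−(1/8)^4)/(1−1/8) = 0.1428, and (25−15)/(15−7) = 1.2500.
0.1428 < 1.2500, so cooperation is not sustainable.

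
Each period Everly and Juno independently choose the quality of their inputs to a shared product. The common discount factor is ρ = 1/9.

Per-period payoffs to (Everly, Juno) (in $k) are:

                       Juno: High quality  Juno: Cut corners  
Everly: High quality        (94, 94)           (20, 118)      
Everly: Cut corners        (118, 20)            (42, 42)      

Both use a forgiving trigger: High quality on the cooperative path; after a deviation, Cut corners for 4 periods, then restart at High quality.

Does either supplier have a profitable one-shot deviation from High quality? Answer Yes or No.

Yes

A one-shot deviation gives 118 now, then 42 for 4 periods, then back to 94.
Gain from deviating: (118−94) today; loss: (94−42) in each of the next 4 periods.
No-deviation condition: (94−42)(ρ+…+ρ^4) ≥ 118−94, i.e. ρ+…+ρ^4 ≥ 6/13.
At ρ = 1/9: ρ+…+ρ^4 = 0.1250 < 0.4615.
So cooperation is not sustainable.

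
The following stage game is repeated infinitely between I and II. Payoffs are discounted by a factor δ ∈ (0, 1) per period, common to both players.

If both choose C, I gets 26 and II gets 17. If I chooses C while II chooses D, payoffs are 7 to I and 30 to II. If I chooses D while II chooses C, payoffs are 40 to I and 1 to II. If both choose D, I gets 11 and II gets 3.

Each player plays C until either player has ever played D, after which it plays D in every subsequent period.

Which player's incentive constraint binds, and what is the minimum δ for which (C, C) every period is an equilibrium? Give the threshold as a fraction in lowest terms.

I; δ ≥ 14/29

For I: deviation gain 40−26 = 14, per-period punishment loss 26−11 = 15. IC gives δ ≥ 14/29.
For II: gain 13, loss 14 per period, so δ ≥ 13/27.
The tighter constraint is I's, so cooperation needs δ ≥ 14/29.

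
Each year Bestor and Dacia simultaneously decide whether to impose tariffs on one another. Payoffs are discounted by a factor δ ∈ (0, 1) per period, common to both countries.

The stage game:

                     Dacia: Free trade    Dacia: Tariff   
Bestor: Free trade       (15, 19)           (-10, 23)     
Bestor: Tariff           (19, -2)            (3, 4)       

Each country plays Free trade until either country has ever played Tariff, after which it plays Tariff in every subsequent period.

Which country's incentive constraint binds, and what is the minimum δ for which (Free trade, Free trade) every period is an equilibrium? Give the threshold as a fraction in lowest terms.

Bestor; δ ≥ 1/4

Bestor's threshold: (19−15)/(19−3) = 1/4.
Dacia's threshold: (23−19)/(23−4) = 4/19.
1/4 > 4/19, so Bestor binds and δ* = 1/4.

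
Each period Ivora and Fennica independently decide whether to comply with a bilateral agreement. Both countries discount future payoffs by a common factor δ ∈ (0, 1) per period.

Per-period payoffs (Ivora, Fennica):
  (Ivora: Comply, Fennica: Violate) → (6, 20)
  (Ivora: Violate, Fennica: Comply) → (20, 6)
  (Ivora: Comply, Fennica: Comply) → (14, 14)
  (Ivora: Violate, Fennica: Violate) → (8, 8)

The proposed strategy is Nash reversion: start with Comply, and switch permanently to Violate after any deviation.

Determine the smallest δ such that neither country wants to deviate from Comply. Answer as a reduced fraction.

1/2

Cooperation forever yields 14 each period: 14/(1−δ).
Deviating yields 20 once, then 8 forever: 20 + 8δ/(1−δ).
No profitable deviation requires 14/(1−δ) ≥ 20 + 8δ/(1−δ).
Multiplying by (1−δ): 14 ≥ 20(1−δ) + 8δ = 20 − 12δ.
So 12δ ≥ 6, i.e. δ ≥ 6/12 = 1/2.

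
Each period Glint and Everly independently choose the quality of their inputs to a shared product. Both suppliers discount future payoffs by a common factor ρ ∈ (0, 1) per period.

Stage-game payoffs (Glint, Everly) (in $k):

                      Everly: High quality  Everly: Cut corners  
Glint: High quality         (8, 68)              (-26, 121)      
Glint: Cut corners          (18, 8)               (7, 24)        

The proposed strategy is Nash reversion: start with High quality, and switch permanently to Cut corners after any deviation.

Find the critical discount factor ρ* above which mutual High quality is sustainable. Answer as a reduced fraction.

For Glint: deviation gain 18−8 = 10, per-period punishment loss 8−7 = 1. IC gives ρ ≥ 10/11.
For Everly: gain 53, loss 44 per period, so ρ ≥ 53/97.
The tighter constraint is Glint's, so cooperation needs ρ ≥ 10/11.

10/11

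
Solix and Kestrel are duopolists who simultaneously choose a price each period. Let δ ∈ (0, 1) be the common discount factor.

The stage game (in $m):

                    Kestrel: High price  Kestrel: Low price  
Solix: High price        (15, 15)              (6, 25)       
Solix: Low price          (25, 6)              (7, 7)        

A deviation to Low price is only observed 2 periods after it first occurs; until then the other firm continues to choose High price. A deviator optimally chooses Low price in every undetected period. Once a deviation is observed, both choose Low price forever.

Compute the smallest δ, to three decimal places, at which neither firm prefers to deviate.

Deviating for the 2 undetected periods gains 25−15 = 10 per period over cooperation, then loses 15−7 = 8 per period forever once punishment starts.
Gain: 10(1 + δ + … + δ^1); loss: 8·δ^2/(1−δ).
No profitable deviation ⇔ 10(1−δ^2) ≤ 8·δ^2, i.e. δ^2 ≥ 10/(10+8) = 5/9.
Hence δ ≥ (5/9)^(1/2) ≈ 0.745.

0.745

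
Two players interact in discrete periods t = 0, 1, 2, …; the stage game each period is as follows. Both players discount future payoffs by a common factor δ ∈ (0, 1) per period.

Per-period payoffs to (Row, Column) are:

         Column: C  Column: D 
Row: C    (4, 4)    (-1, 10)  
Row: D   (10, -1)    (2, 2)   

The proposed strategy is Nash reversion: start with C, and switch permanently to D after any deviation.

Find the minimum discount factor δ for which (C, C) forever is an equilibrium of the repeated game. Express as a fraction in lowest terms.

Cooperation forever yields 4 each period: 4/(1−δ).
Deviating yields 10 once, then 2 forever: 10 + 2δ/(1−δ).
No profitable deviation requires 4/(1−δ) ≥ 10 + 2δ/(1−δ).
Multiplying by (1−δ): 4 ≥ 10(1−δ) + 2δ = 10 − 8δ.
So 8δ ≥ 6, i.e. δ ≥ 6/8 = 3/4.

3/4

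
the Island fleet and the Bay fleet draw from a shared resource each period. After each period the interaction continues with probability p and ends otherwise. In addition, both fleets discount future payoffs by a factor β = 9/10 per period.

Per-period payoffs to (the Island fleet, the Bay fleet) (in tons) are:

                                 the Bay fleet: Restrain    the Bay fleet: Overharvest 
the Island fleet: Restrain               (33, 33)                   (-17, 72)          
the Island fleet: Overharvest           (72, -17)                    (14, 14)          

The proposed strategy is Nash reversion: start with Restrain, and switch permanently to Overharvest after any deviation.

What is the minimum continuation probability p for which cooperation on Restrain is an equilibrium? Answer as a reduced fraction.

65/87

With continuation probability p and discount β, the effective per-period discount factor is βp.
Grim-trigger IC: βp ≥ (72−33)/(72−14) = 39/58.
So p ≥ (39/58)/(9/10) = 65/87.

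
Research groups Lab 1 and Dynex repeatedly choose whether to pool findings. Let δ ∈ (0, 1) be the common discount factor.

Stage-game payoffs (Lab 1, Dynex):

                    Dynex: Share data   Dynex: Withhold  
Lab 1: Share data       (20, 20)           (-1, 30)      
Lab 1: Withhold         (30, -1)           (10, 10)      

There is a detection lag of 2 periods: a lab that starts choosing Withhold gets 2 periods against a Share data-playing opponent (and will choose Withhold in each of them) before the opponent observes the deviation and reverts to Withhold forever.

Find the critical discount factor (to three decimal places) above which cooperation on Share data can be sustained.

0.707

Deviating for the 2 undetected periods gains 30−20 = 10 per period over cooperation, then loses 20−10 = 10 per period forever once punishment starts.
Gain: 10(1 + δ + … + δ^1); loss: 10·δ^2/(1−δ).
No profitable deviation ⇔ 10(1−δ^2) ≤ 10·δ^2, i.e. δ^2 ≥ 10/(10+10) = 1/2.
Hence δ ≥ (1/2)^(1/2) ≈ 0.707.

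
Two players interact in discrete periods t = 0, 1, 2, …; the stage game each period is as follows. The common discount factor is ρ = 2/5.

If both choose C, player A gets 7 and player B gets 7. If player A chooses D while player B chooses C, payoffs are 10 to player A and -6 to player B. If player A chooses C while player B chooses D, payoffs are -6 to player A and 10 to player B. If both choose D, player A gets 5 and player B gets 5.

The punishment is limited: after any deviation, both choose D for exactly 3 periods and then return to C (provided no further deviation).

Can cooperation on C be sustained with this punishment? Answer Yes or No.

Comparing payoff streams over the 4 periods until play realigns: cooperate → 7(1+ρ+…+ρ^3); deviate → 10 + 5(ρ+…+ρ^3).
Cooperation is sustained iff (7−5)(ρ+…+ρ^3) ≥ 10−7.
ρ+…+ρ^3 = 2/5·(1−(2/5)^3)/(1−2/5) = 0.6240, and (10−7)/(7−5) = 1.5000.
0.6240 < 1.5000, so cooperation is not sustainable.

No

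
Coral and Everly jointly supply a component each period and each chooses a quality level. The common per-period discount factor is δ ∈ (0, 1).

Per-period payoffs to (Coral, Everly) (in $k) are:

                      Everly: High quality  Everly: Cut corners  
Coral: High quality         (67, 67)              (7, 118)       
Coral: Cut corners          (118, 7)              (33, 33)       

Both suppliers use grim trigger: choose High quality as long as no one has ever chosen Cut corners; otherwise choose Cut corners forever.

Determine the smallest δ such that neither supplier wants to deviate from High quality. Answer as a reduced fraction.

3/5

One-period gain from deviating is 118 − 67 = 51. The loss is 67 − 33 = 34 in every subsequent period, with present value 34·δ/(1−δ).
Deviation is unprofitable when 34·δ/(1−δ) ≥ 51, i.e. δ/(1−δ) ≥ 3/2.
Equivalently δ ≥ 51/(51+34) = 3/5.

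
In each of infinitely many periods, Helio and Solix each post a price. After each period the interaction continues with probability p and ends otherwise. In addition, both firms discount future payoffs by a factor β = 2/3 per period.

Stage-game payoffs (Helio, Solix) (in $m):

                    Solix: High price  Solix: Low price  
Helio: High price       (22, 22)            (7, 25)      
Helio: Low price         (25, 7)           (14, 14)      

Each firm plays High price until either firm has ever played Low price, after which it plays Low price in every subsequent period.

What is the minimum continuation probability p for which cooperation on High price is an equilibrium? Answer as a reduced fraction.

Expected continuation weight on next period's payoff is β·p = 2/3·p, which plays the role of the discount factor.
Cooperation requires 2/3·p ≥ (25−22)/(25−14) = 3/11, hence p ≥ 9/22.

9/22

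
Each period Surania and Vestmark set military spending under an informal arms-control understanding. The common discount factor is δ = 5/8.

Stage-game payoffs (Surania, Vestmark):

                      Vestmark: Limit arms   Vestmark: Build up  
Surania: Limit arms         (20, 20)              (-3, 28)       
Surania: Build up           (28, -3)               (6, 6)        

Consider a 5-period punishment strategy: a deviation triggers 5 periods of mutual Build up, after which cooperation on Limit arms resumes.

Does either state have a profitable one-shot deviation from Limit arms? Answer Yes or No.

No

IC: δ+…+δ^5 ≥ (28−20)/(20−6) = 4/7.
At δ = 5/8: partial sum = 1.5077 ≥ 0.5714. Cooperation sustainable.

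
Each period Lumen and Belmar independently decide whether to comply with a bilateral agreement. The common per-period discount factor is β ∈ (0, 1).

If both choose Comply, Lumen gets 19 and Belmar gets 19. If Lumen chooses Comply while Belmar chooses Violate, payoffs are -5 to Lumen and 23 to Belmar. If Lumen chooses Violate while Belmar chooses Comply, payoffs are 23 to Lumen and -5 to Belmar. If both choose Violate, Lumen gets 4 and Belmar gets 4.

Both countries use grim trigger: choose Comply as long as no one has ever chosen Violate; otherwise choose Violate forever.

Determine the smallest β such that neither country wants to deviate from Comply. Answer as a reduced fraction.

Under grim trigger the critical discount factor is (T−C)/(T−P) with T = 23, C = 19, P = 4.
β* = (23−19)/(23−4) = 4/19.

4/19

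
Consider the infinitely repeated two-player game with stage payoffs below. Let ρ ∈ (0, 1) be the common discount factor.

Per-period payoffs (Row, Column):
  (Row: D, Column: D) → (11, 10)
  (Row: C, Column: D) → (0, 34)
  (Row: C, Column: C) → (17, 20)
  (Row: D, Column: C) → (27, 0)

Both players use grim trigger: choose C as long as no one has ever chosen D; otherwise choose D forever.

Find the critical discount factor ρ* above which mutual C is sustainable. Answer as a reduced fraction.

5/8

Row's threshold: (27−17)/(27−11) = 5/8.
Column's threshold: (34−20)/(34−10) = 7/12.
5/8 > 7/12, so Row binds and ρ* = 5/8.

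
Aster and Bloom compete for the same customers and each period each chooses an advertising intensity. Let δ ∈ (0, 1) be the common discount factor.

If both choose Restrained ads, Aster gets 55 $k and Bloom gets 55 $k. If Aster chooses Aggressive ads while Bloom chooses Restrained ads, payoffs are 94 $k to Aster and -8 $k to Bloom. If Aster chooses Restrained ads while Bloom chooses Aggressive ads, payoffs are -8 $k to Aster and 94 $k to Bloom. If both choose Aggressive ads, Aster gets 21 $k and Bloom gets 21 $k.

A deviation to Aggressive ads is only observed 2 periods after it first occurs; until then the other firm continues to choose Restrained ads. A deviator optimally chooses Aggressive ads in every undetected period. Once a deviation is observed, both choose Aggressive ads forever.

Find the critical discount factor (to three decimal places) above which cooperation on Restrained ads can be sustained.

Deviating for the 2 undetected periods gains 94−55 = 39 per period over cooperation, then loses 55−21 = 34 per period forever once punishment starts.
Gain: 39(1 + δ + … + δ^1); loss: 34·δ^2/(1−δ).
No profitable deviation ⇔ 39(1−δ^2) ≤ 34·δ^2, i.e. δ^2 ≥ 39/(39+34) = 39/73.
Hence δ ≥ (39/73)^(1/2) ≈ 0.731.

0.731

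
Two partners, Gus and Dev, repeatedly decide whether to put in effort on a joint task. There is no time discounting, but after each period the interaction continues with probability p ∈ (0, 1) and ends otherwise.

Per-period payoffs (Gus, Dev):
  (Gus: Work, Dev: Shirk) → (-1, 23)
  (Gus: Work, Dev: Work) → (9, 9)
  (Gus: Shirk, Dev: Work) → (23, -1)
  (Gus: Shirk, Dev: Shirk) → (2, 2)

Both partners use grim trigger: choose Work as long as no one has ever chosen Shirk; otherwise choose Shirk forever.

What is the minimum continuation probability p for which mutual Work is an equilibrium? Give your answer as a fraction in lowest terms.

2/3

Expected cooperation value is 9 + p·9 + p²·9 + … = 9/(1−p); deviation gives 23 + p·2/(1−p).
9 ≥ 23(1−p) + 2p ⇒ 21p ≥ 14 ⇒ p ≥ 14/21 = 2/3.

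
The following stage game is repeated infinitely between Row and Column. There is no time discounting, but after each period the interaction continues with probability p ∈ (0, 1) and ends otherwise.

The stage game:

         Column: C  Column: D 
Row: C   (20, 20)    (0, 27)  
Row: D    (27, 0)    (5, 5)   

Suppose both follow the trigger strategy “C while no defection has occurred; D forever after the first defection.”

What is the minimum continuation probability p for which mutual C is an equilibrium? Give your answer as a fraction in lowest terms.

7/22

With no time discounting, the continuation probability p plays the role of the discount factor.
Grim-trigger IC: 20/(1−p) ≥ 27 + 5p/(1−p) ⇒ p ≥ (27−20)/(27−5) = 7/22.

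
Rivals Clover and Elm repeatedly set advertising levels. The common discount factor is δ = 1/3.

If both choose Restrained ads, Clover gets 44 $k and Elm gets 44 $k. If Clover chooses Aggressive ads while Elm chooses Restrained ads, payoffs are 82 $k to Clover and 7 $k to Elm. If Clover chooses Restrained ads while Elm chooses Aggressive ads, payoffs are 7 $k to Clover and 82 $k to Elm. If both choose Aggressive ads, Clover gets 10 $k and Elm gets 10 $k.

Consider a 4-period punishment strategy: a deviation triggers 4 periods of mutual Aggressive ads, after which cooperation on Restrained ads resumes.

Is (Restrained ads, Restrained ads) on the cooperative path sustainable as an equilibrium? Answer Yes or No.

No

IC: δ+…+δ^4 ≥ (82−44)/(44−10) = 19/17.
At δ = 1/3: partial sum = 0.4938 < 1.1176. Cooperation not sustainable.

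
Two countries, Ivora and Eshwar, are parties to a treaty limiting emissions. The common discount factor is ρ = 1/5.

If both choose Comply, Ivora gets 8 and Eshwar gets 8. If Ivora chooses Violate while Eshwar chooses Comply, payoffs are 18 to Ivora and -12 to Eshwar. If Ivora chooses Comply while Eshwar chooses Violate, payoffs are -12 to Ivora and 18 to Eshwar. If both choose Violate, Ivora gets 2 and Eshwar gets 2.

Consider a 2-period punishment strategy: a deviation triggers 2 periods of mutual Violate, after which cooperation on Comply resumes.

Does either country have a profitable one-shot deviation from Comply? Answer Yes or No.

IC: ρ+…+ρ^2 ≥ (18−8)/(8−2) = 5/3.
At ρ = 1/5: partial sum = 0.2400 < 1.6667. Cooperation not sustainable.

Yes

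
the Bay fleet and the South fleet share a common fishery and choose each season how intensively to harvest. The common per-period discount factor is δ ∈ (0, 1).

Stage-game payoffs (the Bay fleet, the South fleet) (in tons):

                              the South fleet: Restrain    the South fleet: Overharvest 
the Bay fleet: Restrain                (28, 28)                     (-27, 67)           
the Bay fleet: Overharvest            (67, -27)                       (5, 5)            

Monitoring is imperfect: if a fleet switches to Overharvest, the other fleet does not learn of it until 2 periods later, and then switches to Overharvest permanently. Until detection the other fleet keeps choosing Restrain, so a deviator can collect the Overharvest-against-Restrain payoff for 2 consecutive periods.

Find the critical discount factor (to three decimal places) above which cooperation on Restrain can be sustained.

Deviating for the 2 undetected periods gains 67−28 = 39 per period over cooperation, then loses 28−5 = 23 per period forever once punishment starts.
Gain: 39(1 + δ + … + δ^1); loss: 23·δ^2/(1−δ).
No profitable deviation ⇔ 39(1−δ^2) ≤ 23·δ^2, i.e. δ^2 ≥ 39/(39+23) = 39/62.
Hence δ ≥ (39/62)^(1/2) ≈ 0.793.

0.793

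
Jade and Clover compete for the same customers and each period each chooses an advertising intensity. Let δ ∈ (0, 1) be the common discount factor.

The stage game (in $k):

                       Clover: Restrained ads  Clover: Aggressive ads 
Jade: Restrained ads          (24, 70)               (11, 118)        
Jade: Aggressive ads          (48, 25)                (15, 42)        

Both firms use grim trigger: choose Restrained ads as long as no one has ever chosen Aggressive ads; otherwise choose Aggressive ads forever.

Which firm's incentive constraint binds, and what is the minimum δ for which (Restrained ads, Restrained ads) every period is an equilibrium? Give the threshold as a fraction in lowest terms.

Jade; δ ≥ 8/11

Jade: cooperation gives 24 each period; deviation gives 48 once then 15 forever.
  24/(1−δ) ≥ 48 + 15δ/(1−δ) ⇒ δ ≥ 24/33 = 8/11.
Clover: cooperation gives 70 each period; deviation gives 118 once then 42 forever.
  δ ≥ 48/76 = 12/19.
Both must hold, so the binding constraint is Jade's: δ ≥ 8/11.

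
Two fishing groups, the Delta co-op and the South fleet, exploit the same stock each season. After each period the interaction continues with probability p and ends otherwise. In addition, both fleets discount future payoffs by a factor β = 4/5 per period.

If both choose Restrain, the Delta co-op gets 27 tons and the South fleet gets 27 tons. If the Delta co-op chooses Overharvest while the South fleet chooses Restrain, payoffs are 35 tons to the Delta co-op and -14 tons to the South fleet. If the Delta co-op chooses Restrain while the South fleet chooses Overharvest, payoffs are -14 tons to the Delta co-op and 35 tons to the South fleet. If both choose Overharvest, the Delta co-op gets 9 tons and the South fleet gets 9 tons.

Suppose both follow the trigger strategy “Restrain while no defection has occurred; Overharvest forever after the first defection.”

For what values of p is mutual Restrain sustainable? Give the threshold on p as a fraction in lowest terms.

5/13

With continuation probability p and discount β, the effective per-period discount factor is βp.
Grim-trigger IC: βp ≥ (35−27)/(35−9) = 4/13.
So p ≥ (4/13)/(4/5) = 5/13.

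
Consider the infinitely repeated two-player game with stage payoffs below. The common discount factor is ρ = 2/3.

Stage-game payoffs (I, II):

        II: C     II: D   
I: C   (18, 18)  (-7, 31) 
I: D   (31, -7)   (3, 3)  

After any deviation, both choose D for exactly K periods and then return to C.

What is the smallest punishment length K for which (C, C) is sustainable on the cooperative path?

No profitable deviation requires (18−3)(ρ+…+ρ^K) ≥ 31−18, i.e. ρ+…+ρ^K ≥ 13/15 ≈ 0.8667.
With ρ = 2/3, the partial sums are K=1: 0.6667, K=2: 1.1111.
K = 2 is the first length at which the sum reaches 0.8667.

2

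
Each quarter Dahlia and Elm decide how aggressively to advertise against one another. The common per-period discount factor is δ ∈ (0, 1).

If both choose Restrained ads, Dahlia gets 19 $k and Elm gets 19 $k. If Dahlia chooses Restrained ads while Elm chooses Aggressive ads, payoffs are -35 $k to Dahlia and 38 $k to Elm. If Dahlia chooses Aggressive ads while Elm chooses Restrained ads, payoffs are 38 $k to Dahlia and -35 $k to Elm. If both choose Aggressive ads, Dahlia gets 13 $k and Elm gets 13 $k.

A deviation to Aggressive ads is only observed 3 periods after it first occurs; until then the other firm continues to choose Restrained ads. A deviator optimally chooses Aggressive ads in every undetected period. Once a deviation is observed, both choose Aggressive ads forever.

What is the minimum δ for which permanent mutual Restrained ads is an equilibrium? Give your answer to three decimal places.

0.913

Deviating for the 3 undetected periods gains 38−19 = 19 per period over cooperation, then loses 19−13 = 6 per period forever once punishment starts.
Gain: 19(1 + δ + … + δ^2); loss: 6·δ^3/(1−δ).
No profitable deviation ⇔ 19(1−δ^3) ≤ 6·δ^3, i.e. δ^3 ≥ 19/(19+6) = 19/25.
Hence δ ≥ (19/25)^(1/3) ≈ 0.913.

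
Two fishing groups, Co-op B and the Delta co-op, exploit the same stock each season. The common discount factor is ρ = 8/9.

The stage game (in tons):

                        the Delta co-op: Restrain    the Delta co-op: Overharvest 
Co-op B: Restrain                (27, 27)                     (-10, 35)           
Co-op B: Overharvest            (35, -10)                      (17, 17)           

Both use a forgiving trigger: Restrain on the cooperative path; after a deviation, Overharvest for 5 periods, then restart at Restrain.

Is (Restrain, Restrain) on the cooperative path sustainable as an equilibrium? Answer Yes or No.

Yes

A one-shot deviation gives 35 now, then 17 for 5 periods, then back to 27.
Gain from deviating: (35−27) today; loss: (27−17) in each of the next 5 periods.
No-deviation condition: (27−17)(ρ+…+ρ^5) ≥ 35−27, i.e. ρ+…+ρ^5 ≥ 4/5.
At ρ = 8/9: ρ+…+ρ^5 = 3.5606 ≥ 0.8000.
So cooperation is sustainable.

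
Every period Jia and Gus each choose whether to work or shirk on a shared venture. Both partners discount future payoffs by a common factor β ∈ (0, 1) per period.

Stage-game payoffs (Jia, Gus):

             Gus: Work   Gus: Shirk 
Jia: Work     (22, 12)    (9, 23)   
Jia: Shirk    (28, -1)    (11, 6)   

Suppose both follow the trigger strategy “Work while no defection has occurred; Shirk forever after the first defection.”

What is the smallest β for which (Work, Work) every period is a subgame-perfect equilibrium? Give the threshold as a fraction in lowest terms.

For Jia: deviation gain 28−22 = 6, per-period punishment loss 22−11 = 11. IC gives β ≥ 6/17.
For Gus: gain 11, loss 6 per period, so β ≥ 11/17.
The tighter constraint is Gus's, so cooperation needs β ≥ 11/17.

11/17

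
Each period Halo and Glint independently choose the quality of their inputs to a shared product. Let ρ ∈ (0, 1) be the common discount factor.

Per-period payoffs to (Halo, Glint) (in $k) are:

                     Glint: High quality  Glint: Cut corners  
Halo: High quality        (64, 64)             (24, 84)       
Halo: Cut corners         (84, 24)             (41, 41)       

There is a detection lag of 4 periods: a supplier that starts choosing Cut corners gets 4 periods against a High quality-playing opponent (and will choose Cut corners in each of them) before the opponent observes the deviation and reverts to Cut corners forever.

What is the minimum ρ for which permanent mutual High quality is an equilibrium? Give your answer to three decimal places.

Deviating for the 4 undetected periods gains 84−64 = 20 per period over cooperation, then loses 64−41 = 23 per period forever once punishment starts.
Gain: 20(1 + ρ + … + ρ^3); loss: 23·ρ^4/(1−ρ).
No profitable deviation ⇔ 20(1−ρ^4) ≤ 23·ρ^4, i.e. ρ^4 ≥ 20/(20+23) = 20/43.
Hence ρ ≥ (20/43)^(1/4) ≈ 0.826.

0.826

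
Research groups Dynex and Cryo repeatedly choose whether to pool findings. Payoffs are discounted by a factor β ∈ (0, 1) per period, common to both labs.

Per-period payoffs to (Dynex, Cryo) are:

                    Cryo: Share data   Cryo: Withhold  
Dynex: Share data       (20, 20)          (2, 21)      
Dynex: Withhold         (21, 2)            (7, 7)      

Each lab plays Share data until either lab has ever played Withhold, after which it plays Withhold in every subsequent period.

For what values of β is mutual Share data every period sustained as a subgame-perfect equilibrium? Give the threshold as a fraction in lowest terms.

1/14

Cooperation forever yields 20 each period: 20/(1−β).
Deviating yields 21 once, then 7 forever: 21 + 7β/(1−β).
No profitable deviation requires 20/(1−β) ≥ 21 + 7β/(1−β).
Multiplying by (1−β): 20 ≥ 21(1−β) + 7β = 21 − 14β.
So 14β ≥ 1, i.e. β ≥ 1/14.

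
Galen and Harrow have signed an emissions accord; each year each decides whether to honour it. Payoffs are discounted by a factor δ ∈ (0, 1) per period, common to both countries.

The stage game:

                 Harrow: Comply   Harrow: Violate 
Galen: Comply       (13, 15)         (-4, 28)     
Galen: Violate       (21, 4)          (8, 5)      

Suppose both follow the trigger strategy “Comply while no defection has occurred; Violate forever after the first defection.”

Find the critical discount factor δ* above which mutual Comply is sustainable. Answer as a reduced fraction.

For Galen: deviation gain 21−13 = 8, per-period punishment loss 13−8 = 5. IC gives δ ≥ 8/13.
For Harrow: gain 13, loss 10 per period, so δ ≥ 13/23.
The tighter constraint is Galen's, so cooperation needs δ ≥ 8/13.

8/13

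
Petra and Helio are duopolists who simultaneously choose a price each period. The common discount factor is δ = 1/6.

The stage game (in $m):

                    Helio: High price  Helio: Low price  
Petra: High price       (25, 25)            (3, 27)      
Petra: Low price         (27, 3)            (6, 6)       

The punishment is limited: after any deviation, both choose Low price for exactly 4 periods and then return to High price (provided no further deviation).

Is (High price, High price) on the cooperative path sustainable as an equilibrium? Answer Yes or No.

Yes

Comparing payoff streams over the 5 periods until play realigns: cooperate → 25(1+δ+…+δ^4); deviate → 27 + 6(δ+…+δ^4).
Cooperation is sustained iff (25−6)(δ+…+δ^4) ≥ 27−25.
δ+…+δ^4 = 1/6·(1−(1/6)^4)/(1−1/6) = 0.1998, and (27−25)/(25−6) = 0.1053.
0.1998 ≥ 0.1053, so cooperation is sustainable.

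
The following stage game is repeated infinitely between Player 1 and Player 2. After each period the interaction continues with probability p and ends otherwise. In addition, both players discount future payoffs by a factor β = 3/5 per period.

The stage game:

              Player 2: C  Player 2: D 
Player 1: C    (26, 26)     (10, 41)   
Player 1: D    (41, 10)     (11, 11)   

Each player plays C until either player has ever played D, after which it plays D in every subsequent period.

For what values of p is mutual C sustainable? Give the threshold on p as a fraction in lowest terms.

5/6

With continuation probability p and discount β, the effective per-period discount factor is βp.
Grim-trigger IC: βp ≥ (41−26)/(41−11) = 1/2.
So p ≥ (1/2)/(3/5) = 5/6.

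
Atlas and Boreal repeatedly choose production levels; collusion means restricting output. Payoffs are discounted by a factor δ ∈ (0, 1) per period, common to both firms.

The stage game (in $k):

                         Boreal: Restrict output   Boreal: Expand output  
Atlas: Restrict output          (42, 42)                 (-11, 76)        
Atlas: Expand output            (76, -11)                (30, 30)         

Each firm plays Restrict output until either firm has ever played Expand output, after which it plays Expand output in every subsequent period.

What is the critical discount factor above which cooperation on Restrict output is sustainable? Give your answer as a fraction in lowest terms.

42/(1−δ) ≥ 76 + 30δ/(1−δ)
42 ≥ 76 − 46δ
δ ≥ 34/46 = 17/23.

17/23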